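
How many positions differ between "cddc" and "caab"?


Comparing "cddc" and "caab" position by position:
  Position 0: 'c' vs 'c' => same
  Position 1: 'd' vs 'a' => DIFFER
  Position 2: 'd' vs 'a' => DIFFER
  Position 3: 'c' vs 'b' => DIFFER
Positions that differ: 3

3


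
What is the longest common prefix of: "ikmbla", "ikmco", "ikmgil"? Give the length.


Words: ikmbla, ikmco, ikmgil
  Position 0: all 'i' => match
  Position 1: all 'k' => match
  Position 2: all 'm' => match
  Position 3: ('b', 'c', 'g') => mismatch, stop
LCP = "ikm" (length 3)

3


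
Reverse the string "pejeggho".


Input: pejeggho
Reading characters right to left:
  Position 7: 'o'
  Position 6: 'h'
  Position 5: 'g'
  Position 4: 'g'
  Position 3: 'e'
  Position 2: 'j'
  Position 1: 'e'
  Position 0: 'p'
Reversed: ohggejep

ohggejep


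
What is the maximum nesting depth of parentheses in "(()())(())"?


Input: "(()())(())"
Tracking depth:
  Position 0 '(': depth becomes 1
  Position 1 '(': depth becomes 2
  Position 2 ')': depth becomes 1
  Position 3 '(': depth becomes 2
  Position 4 ')': depth becomes 1
  Position 5 ')': depth becomes 0
  Position 6 '(': depth becomes 1
  Position 7 '(': depth becomes 2
  Position 8 ')': depth becomes 1
  Position 9 ')': depth becomes 0
Maximum depth reached: 2

2


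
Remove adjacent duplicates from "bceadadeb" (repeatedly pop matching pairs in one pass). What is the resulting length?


Input: bceadadeb
Stack-based adjacent duplicate removal:
  Read 'b': push. Stack: b
  Read 'c': push. Stack: bc
  Read 'e': push. Stack: bce
  Read 'a': push. Stack: bcea
  Read 'd': push. Stack: bcead
  Read 'a': push. Stack: bceada
  Read 'd': push. Stack: bceadad
  Read 'e': push. Stack: bceadade
  Read 'b': push. Stack: bceadadeb
Final stack: "bceadadeb" (length 9)

9


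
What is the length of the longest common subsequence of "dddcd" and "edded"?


LCS of "dddcd" and "edded"
DP table:
           e    d    d    e    d
      0    0    0    0    0    0
  d   0    0    1    1    1    1
  d   0    0    1    2    2    2
  d   0    0    1    2    2    3
  c   0    0    1    2    2    3
  d   0    0    1    2    2    3
LCS length = dp[5][5] = 3

3


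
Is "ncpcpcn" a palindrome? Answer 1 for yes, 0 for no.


Input: ncpcpcn
Reversed: ncpcpcn
  Compare pos 0 ('n') with pos 6 ('n'): match
  Compare pos 1 ('c') with pos 5 ('c'): match
  Compare pos 2 ('p') with pos 4 ('p'): match
Result: palindrome

1


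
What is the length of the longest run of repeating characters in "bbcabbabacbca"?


Input: "bbcabbabacbca"
Scanning for longest run:
  Position 1 ('b'): continues run of 'b', length=2
  Position 2 ('c'): new char, reset run to 1
  Position 3 ('a'): new char, reset run to 1
  Position 4 ('b'): new char, reset run to 1
  Position 5 ('b'): continues run of 'b', length=2
  Position 6 ('a'): new char, reset run to 1
  Position 7 ('b'): new char, reset run to 1
  Position 8 ('a'): new char, reset run to 1
  Position 9 ('c'): new char, reset run to 1
  Position 10 ('b'): new char, reset run to 1
  Position 11 ('c'): new char, reset run to 1
  Position 12 ('a'): new char, reset run to 1
Longest run: 'b' with length 2

2


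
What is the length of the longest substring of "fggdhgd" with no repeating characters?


Input: "fggdhgd"
Sliding window (track last position of each char):
  Position 0 ('f'): window [0,0] length 1 -- new best
  Position 1 ('g'): window [0,1] length 2 -- new best
  Position 2 ('g'): repeat (last at 1), move window start to 2
  Position 2 ('g'): window [2,2] length 1
  Position 3 ('d'): window [2,3] length 2
  Position 4 ('h'): window [2,4] length 3 -- new best
  Position 5 ('g'): repeat (last at 2), move window start to 3
  Position 5 ('g'): window [3,5] length 3
  Position 6 ('d'): repeat (last at 3), move window start to 4
  Position 6 ('d'): window [4,6] length 3
Longest substring with no repeats: "gdh" with length 3

3


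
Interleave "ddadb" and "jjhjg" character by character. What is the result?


Interleaving "ddadb" and "jjhjg":
  Position 0: 'd' from first, 'j' from second => "dj"
  Position 1: 'd' from first, 'j' from second => "dj"
  Position 2: 'a' from first, 'h' from second => "ah"
  Position 3: 'd' from first, 'j' from second => "dj"
  Position 4: 'b' from first, 'g' from second => "bg"
Result: djdjahdjbg

djdjahdjbg


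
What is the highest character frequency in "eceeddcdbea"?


Input: eceeddcdbea
Character counts:
  'a': 1
  'b': 1
  'c': 2
  'd': 3
  'e': 4
Maximum frequency: 4

4


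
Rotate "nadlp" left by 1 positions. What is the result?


Input: "nadlp", rotate left by 1
First 1 characters: "n"
Remaining characters: "adlp"
Concatenate remaining + first: "adlp" + "n" = "adlpn"

adlpn


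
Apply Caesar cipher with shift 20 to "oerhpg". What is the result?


Caesar cipher: shift "oerhpg" by 20
  'o' (pos 14) + 20 = pos 8 = 'i'
  'e' (pos 4) + 20 = pos 24 = 'y'
  'r' (pos 17) + 20 = pos 11 = 'l'
  'h' (pos 7) + 20 = pos 1 = 'b'
  'p' (pos 15) + 20 = pos 9 = 'j'
  'g' (pos 6) + 20 = pos 0 = 'a'
Result: iylbja

iylbja


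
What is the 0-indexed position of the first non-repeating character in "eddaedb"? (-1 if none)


Input: eddaedb
Character frequencies:
  'a': 1
  'b': 1
  'd': 3
  'e': 2
Scanning left to right for freq == 1:
  Position 0 ('e'): freq=2, skip
  Position 1 ('d'): freq=3, skip
  Position 2 ('d'): freq=3, skip
  Position 3 ('a'): unique! => answer = 3

3


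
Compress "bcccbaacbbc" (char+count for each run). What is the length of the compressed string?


Input: bcccbaacbbc
Runs:
  'b' x 1 => "b1"
  'c' x 3 => "c3"
  'b' x 1 => "b1"
  'a' x 2 => "a2"
  'c' x 1 => "c1"
  'b' x 2 => "b2"
  'c' x 1 => "c1"
Compressed: "b1c3b1a2c1b2c1"
Compressed length: 14

14


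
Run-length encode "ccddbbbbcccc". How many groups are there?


Input: ccddbbbbcccc
Scanning for consecutive runs:
  Group 1: 'c' x 2 (positions 0-1)
  Group 2: 'd' x 2 (positions 2-3)
  Group 3: 'b' x 4 (positions 4-7)
  Group 4: 'c' x 4 (positions 8-11)
Total groups: 4

4


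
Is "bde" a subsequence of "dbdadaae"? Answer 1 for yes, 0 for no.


Check if "bde" is a subsequence of "dbdadaae"
Greedy scan:
  Position 0 ('d'): no match needed
  Position 1 ('b'): matches sub[0] = 'b'
  Position 2 ('d'): matches sub[1] = 'd'
  Position 3 ('a'): no match needed
  Position 4 ('d'): no match needed
  Position 5 ('a'): no match needed
  Position 6 ('a'): no match needed
  Position 7 ('e'): matches sub[2] = 'e'
All 3 characters matched => is a subsequence

1


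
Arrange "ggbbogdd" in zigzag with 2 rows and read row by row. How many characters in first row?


Zigzag "ggbbogdd" into 2 rows:
Placing characters:
  'g' => row 0
  'g' => row 1
  'b' => row 0
  'b' => row 1
  'o' => row 0
  'g' => row 1
  'd' => row 0
  'd' => row 1
Rows:
  Row 0: "gbod"
  Row 1: "gbgd"
First row length: 4

4


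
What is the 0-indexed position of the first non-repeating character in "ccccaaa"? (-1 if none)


Input: ccccaaa
Character frequencies:
  'a': 3
  'c': 4
Scanning left to right for freq == 1:
  Position 0 ('c'): freq=4, skip
  Position 1 ('c'): freq=4, skip
  Position 2 ('c'): freq=4, skip
  Position 3 ('c'): freq=4, skip
  Position 4 ('a'): freq=3, skip
  Position 5 ('a'): freq=3, skip
  Position 6 ('a'): freq=3, skip
  No unique character found => answer = -1

-1


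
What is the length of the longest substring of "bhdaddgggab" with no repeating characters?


Input: "bhdaddgggab"
Sliding window (track last position of each char):
  Position 0 ('b'): window [0,0] length 1 -- new best
  Position 1 ('h'): window [0,1] length 2 -- new best
  Position 2 ('d'): window [0,2] length 3 -- new best
  Position 3 ('a'): window [0,3] length 4 -- new best
  Position 4 ('d'): repeat (last at 2), move window start to 3
  Position 4 ('d'): window [3,4] length 2
  Position 5 ('d'): repeat (last at 4), move window start to 5
  Position 5 ('d'): window [5,5] length 1
  Position 6 ('g'): window [5,6] length 2
  Position 7 ('g'): repeat (last at 6), move window start to 7
  Position 7 ('g'): window [7,7] length 1
  Position 8 ('g'): repeat (last at 7), move window start to 8
  Position 8 ('g'): window [8,8] length 1
  Position 9 ('a'): window [8,9] length 2
  Position 10 ('b'): window [8,10] length 3
Longest substring with no repeats: "bhda" with length 4

4


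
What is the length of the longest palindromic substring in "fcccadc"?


Input: "fcccadc"
Checking substrings for palindromes:
  [1:4] "ccc" (len 3) => palindrome
  [1:3] "cc" (len 2) => palindrome
  [2:4] "cc" (len 2) => palindrome
Longest palindromic substring: "ccc" with length 3

3


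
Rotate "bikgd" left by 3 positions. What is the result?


Input: "bikgd", rotate left by 3
First 3 characters: "bik"
Remaining characters: "gd"
Concatenate remaining + first: "gd" + "bik" = "gdbik"

gdbik


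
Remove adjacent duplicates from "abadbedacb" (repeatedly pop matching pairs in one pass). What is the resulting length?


Input: abadbedacb
Stack-based adjacent duplicate removal:
  Read 'a': push. Stack: a
  Read 'b': push. Stack: ab
  Read 'a': push. Stack: aba
  Read 'd': push. Stack: abad
  Read 'b': push. Stack: abadb
  Read 'e': push. Stack: abadbe
  Read 'd': push. Stack: abadbed
  Read 'a': push. Stack: abadbeda
  Read 'c': push. Stack: abadbedac
  Read 'b': push. Stack: abadbedacb
Final stack: "abadbedacb" (length 10)

10


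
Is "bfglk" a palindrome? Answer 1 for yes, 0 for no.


Input: bfglk
Reversed: klgfb
  Compare pos 0 ('b') with pos 4 ('k'): MISMATCH
  Compare pos 1 ('f') with pos 3 ('l'): MISMATCH
Result: not a palindrome

0


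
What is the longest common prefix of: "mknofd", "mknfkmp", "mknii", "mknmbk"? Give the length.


Words: mknofd, mknfkmp, mknii, mknmbk
  Position 0: all 'm' => match
  Position 1: all 'k' => match
  Position 2: all 'n' => match
  Position 3: ('o', 'f', 'i', 'm') => mismatch, stop
LCP = "mkn" (length 3)

3


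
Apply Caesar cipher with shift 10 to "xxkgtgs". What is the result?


Caesar cipher: shift "xxkgtgs" by 10
  'x' (pos 23) + 10 = pos 7 = 'h'
  'x' (pos 23) + 10 = pos 7 = 'h'
  'k' (pos 10) + 10 = pos 20 = 'u'
  'g' (pos 6) + 10 = pos 16 = 'q'
  't' (pos 19) + 10 = pos 3 = 'd'
  'g' (pos 6) + 10 = pos 16 = 'q'
  's' (pos 18) + 10 = pos 2 = 'c'
Result: hhuqdqc

hhuqdqc


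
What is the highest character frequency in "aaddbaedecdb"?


Input: aaddbaedecdb
Character counts:
  'a': 3
  'b': 2
  'c': 1
  'd': 4
  'e': 2
Maximum frequency: 4

4


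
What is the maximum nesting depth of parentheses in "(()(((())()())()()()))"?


Input: "(()(((())()())()()()))"
Tracking depth:
  Position 0 '(': depth becomes 1
  Position 1 '(': depth becomes 2
  Position 2 ')': depth becomes 1
  Position 3 '(': depth becomes 2
  Position 4 '(': depth becomes 3
  Position 5 '(': depth becomes 4
  Position 6 '(': depth becomes 5
  Position 7 ')': depth becomes 4
  Position 8 ')': depth becomes 3
  Position 9 '(': depth becomes 4
  Position 10 ')': depth becomes 3
  Position 11 '(': depth becomes 4
  Position 12 ')': depth becomes 3
  Position 13 ')': depth becomes 2
  Position 14 '(': depth becomes 3
  Position 15 ')': depth becomes 2
  Position 16 '(': depth becomes 3
  Position 17 ')': depth becomes 2
  Position 18 '(': depth becomes 3
  Position 19 ')': depth becomes 2
  Position 20 ')': depth becomes 1
  Position 21 ')': depth becomes 0
Maximum depth reached: 5

5


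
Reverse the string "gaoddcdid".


Input: gaoddcdid
Reading characters right to left:
  Position 8: 'd'
  Position 7: 'i'
  Position 6: 'd'
  Position 5: 'c'
  Position 4: 'd'
  Position 3: 'd'
  Position 2: 'o'
  Position 1: 'a'
  Position 0: 'g'
Reversed: didcddoag

didcddoag


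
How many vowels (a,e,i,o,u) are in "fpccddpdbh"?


Input: fpccddpdbh
Checking each character:
  'f' at position 0: consonant
  'p' at position 1: consonant
  'c' at position 2: consonant
  'c' at position 3: consonant
  'd' at position 4: consonant
  'd' at position 5: consonant
  'p' at position 6: consonant
  'd' at position 7: consonant
  'b' at position 8: consonant
  'h' at position 9: consonant
Total vowels: 0

0


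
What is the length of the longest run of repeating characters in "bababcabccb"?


Input: "bababcabccb"
Scanning for longest run:
  Position 1 ('a'): new char, reset run to 1
  Position 2 ('b'): new char, reset run to 1
  Position 3 ('a'): new char, reset run to 1
  Position 4 ('b'): new char, reset run to 1
  Position 5 ('c'): new char, reset run to 1
  Position 6 ('a'): new char, reset run to 1
  Position 7 ('b'): new char, reset run to 1
  Position 8 ('c'): new char, reset run to 1
  Position 9 ('c'): continues run of 'c', length=2
  Position 10 ('b'): new char, reset run to 1
Longest run: 'c' with length 2

2


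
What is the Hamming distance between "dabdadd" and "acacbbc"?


Comparing "dabdadd" and "acacbbc" position by position:
  Position 0: 'd' vs 'a' => differ
  Position 1: 'a' vs 'c' => differ
  Position 2: 'b' vs 'a' => differ
  Position 3: 'd' vs 'c' => differ
  Position 4: 'a' vs 'b' => differ
  Position 5: 'd' vs 'b' => differ
  Position 6: 'd' vs 'c' => differ
Total differences (Hamming distance): 7

7


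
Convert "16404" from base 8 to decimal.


Input: "16404" in base 8
Positional expansion:
  Digit '1' (value 1) x 8^4 = 4096
  Digit '6' (value 6) x 8^3 = 3072
  Digit '4' (value 4) x 8^2 = 256
  Digit '0' (value 0) x 8^1 = 0
  Digit '4' (value 4) x 8^0 = 4
Sum = 7428

7428


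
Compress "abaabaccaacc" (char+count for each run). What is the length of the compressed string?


Input: abaabaccaacc
Runs:
  'a' x 1 => "a1"
  'b' x 1 => "b1"
  'a' x 2 => "a2"
  'b' x 1 => "b1"
  'a' x 1 => "a1"
  'c' x 2 => "c2"
  'a' x 2 => "a2"
  'c' x 2 => "c2"
Compressed: "a1b1a2b1a1c2a2c2"
Compressed length: 16

16


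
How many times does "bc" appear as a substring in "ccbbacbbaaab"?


Searching for "bc" in "ccbbacbbaaab"
Scanning each position:
  Position 0: "cc" => no
  Position 1: "cb" => no
  Position 2: "bb" => no
  Position 3: "ba" => no
  Position 4: "ac" => no
  Position 5: "cb" => no
  Position 6: "bb" => no
  Position 7: "ba" => no
  Position 8: "aa" => no
  Position 9: "aa" => no
  Position 10: "ab" => no
Total occurrences: 0

0


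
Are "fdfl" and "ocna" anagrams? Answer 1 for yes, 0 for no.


Strings: "fdfl", "ocna"
Sorted first:  dffl
Sorted second: acno
Differ at position 0: 'd' vs 'a' => not anagrams

0


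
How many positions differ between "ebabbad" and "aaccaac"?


Comparing "ebabbad" and "aaccaac" position by position:
  Position 0: 'e' vs 'a' => DIFFER
  Position 1: 'b' vs 'a' => DIFFER
  Position 2: 'a' vs 'c' => DIFFER
  Position 3: 'b' vs 'c' => DIFFER
  Position 4: 'b' vs 'a' => DIFFER
  Position 5: 'a' vs 'a' => same
  Position 6: 'd' vs 'c' => DIFFER
Positions that differ: 6

6


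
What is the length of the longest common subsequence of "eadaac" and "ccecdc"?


LCS of "eadaac" and "ccecdc"
DP table:
           c    c    e    c    d    c
      0    0    0    0    0    0    0
  e   0    0    0    1    1    1    1
  a   0    0    0    1    1    1    1
  d   0    0    0    1    1    2    2
  a   0    0    0    1    1    2    2
  a   0    0    0    1    1    2    2
  c   0    1    1    1    2    2    3
LCS length = dp[6][6] = 3

3


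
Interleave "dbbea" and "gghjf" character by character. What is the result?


Interleaving "dbbea" and "gghjf":
  Position 0: 'd' from first, 'g' from second => "dg"
  Position 1: 'b' from first, 'g' from second => "bg"
  Position 2: 'b' from first, 'h' from second => "bh"
  Position 3: 'e' from first, 'j' from second => "ej"
  Position 4: 'a' from first, 'f' from second => "af"
Result: dgbgbhejaf

dgbgbhejaf


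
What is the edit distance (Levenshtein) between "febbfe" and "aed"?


Computing edit distance: "febbfe" -> "aed"
DP table:
           a    e    d
      0    1    2    3
  f   1    1    2    3
  e   2    2    1    2
  b   3    3    2    2
  b   4    4    3    3
  f   5    5    4    4
  e   6    6    5    5
Edit distance = dp[6][3] = 5

5


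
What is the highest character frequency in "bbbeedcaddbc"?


Input: bbbeedcaddbc
Character counts:
  'a': 1
  'b': 4
  'c': 2
  'd': 3
  'e': 2
Maximum frequency: 4

4


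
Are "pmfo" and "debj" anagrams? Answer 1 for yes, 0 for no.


Strings: "pmfo", "debj"
Sorted first:  fmop
Sorted second: bdej
Differ at position 0: 'f' vs 'b' => not anagrams

0


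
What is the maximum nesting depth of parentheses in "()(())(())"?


Input: "()(())(())"
Tracking depth:
  Position 0 '(': depth becomes 1
  Position 1 ')': depth becomes 0
  Position 2 '(': depth becomes 1
  Position 3 '(': depth becomes 2
  Position 4 ')': depth becomes 1
  Position 5 ')': depth becomes 0
  Position 6 '(': depth becomes 1
  Position 7 '(': depth becomes 2
  Position 8 ')': depth becomes 1
  Position 9 ')': depth becomes 0
Maximum depth reached: 2

2


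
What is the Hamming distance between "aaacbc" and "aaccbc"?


Comparing "aaacbc" and "aaccbc" position by position:
  Position 0: 'a' vs 'a' => same
  Position 1: 'a' vs 'a' => same
  Position 2: 'a' vs 'c' => differ
  Position 3: 'c' vs 'c' => same
  Position 4: 'b' vs 'b' => same
  Position 5: 'c' vs 'c' => same
Total differences (Hamming distance): 1

1


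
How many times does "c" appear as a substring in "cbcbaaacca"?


Searching for "c" in "cbcbaaacca"
Scanning each position:
  Position 0: "c" => MATCH
  Position 1: "b" => no
  Position 2: "c" => MATCH
  Position 3: "b" => no
  Position 4: "a" => no
  Position 5: "a" => no
  Position 6: "a" => no
  Position 7: "c" => MATCH
  Position 8: "c" => MATCH
  Position 9: "a" => no
Total occurrences: 4

4


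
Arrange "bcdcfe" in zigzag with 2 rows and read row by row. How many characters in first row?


Zigzag "bcdcfe" into 2 rows:
Placing characters:
  'b' => row 0
  'c' => row 1
  'd' => row 0
  'c' => row 1
  'f' => row 0
  'e' => row 1
Rows:
  Row 0: "bdf"
  Row 1: "cce"
First row length: 3

3


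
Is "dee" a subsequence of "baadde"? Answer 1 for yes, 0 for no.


Check if "dee" is a subsequence of "baadde"
Greedy scan:
  Position 0 ('b'): no match needed
  Position 1 ('a'): no match needed
  Position 2 ('a'): no match needed
  Position 3 ('d'): matches sub[0] = 'd'
  Position 4 ('d'): no match needed
  Position 5 ('e'): matches sub[1] = 'e'
Only matched 2/3 characters => not a subsequence

0


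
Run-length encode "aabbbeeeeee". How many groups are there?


Input: aabbbeeeeee
Scanning for consecutive runs:
  Group 1: 'a' x 2 (positions 0-1)
  Group 2: 'b' x 3 (positions 2-4)
  Group 3: 'e' x 6 (positions 5-10)
Total groups: 3

3


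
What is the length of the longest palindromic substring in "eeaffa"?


Input: "eeaffa"
Checking substrings for palindromes:
  [2:6] "affa" (len 4) => palindrome
  [0:2] "ee" (len 2) => palindrome
  [3:5] "ff" (len 2) => palindrome
Longest palindromic substring: "affa" with length 4

4


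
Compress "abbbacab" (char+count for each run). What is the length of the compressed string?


Input: abbbacab
Runs:
  'a' x 1 => "a1"
  'b' x 3 => "b3"
  'a' x 1 => "a1"
  'c' x 1 => "c1"
  'a' x 1 => "a1"
  'b' x 1 => "b1"
Compressed: "a1b3a1c1a1b1"
Compressed length: 12

12


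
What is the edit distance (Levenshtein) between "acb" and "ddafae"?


Computing edit distance: "acb" -> "ddafae"
DP table:
           d    d    a    f    a    e
      0    1    2    3    4    5    6
  a   1    1    2    2    3    4    5
  c   2    2    2    3    3    4    5
  b   3    3    3    3    4    4    5
Edit distance = dp[3][6] = 5

5


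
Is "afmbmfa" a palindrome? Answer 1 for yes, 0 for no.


Input: afmbmfa
Reversed: afmbmfa
  Compare pos 0 ('a') with pos 6 ('a'): match
  Compare pos 1 ('f') with pos 5 ('f'): match
  Compare pos 2 ('m') with pos 4 ('m'): match
Result: palindrome

1


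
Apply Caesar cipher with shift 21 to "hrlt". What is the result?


Caesar cipher: shift "hrlt" by 21
  'h' (pos 7) + 21 = pos 2 = 'c'
  'r' (pos 17) + 21 = pos 12 = 'm'
  'l' (pos 11) + 21 = pos 6 = 'g'
  't' (pos 19) + 21 = pos 14 = 'o'
Result: cmgo

cmgo


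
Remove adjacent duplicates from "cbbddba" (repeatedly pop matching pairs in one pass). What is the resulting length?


Input: cbbddba
Stack-based adjacent duplicate removal:
  Read 'c': push. Stack: c
  Read 'b': push. Stack: cb
  Read 'b': matches stack top 'b' => pop. Stack: c
  Read 'd': push. Stack: cd
  Read 'd': matches stack top 'd' => pop. Stack: c
  Read 'b': push. Stack: cb
  Read 'a': push. Stack: cba
Final stack: "cba" (length 3)

3


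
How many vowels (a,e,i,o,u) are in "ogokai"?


Input: ogokai
Checking each character:
  'o' at position 0: vowel (running total: 1)
  'g' at position 1: consonant
  'o' at position 2: vowel (running total: 2)
  'k' at position 3: consonant
  'a' at position 4: vowel (running total: 3)
  'i' at position 5: vowel (running total: 4)
Total vowels: 4

4


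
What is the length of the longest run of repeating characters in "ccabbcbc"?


Input: "ccabbcbc"
Scanning for longest run:
  Position 1 ('c'): continues run of 'c', length=2
  Position 2 ('a'): new char, reset run to 1
  Position 3 ('b'): new char, reset run to 1
  Position 4 ('b'): continues run of 'b', length=2
  Position 5 ('c'): new char, reset run to 1
  Position 6 ('b'): new char, reset run to 1
  Position 7 ('c'): new char, reset run to 1
Longest run: 'c' with length 2

2


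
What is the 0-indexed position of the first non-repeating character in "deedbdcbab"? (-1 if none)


Input: deedbdcbab
Character frequencies:
  'a': 1
  'b': 3
  'c': 1
  'd': 3
  'e': 2
Scanning left to right for freq == 1:
  Position 0 ('d'): freq=3, skip
  Position 1 ('e'): freq=2, skip
  Position 2 ('e'): freq=2, skip
  Position 3 ('d'): freq=3, skip
  Position 4 ('b'): freq=3, skip
  Position 5 ('d'): freq=3, skip
  Position 6 ('c'): unique! => answer = 6

6


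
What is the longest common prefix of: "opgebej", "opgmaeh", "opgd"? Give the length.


Words: opgebej, opgmaeh, opgd
  Position 0: all 'o' => match
  Position 1: all 'p' => match
  Position 2: all 'g' => match
  Position 3: ('e', 'm', 'd') => mismatch, stop
LCP = "opg" (length 3)

3


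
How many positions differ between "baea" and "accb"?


Comparing "baea" and "accb" position by position:
  Position 0: 'b' vs 'a' => DIFFER
  Position 1: 'a' vs 'c' => DIFFER
  Position 2: 'e' vs 'c' => DIFFER
  Position 3: 'a' vs 'b' => DIFFER
Positions that differ: 4

4


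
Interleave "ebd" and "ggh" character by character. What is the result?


Interleaving "ebd" and "ggh":
  Position 0: 'e' from first, 'g' from second => "eg"
  Position 1: 'b' from first, 'g' from second => "bg"
  Position 2: 'd' from first, 'h' from second => "dh"
Result: egbgdh

egbgdh


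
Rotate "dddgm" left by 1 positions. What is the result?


Input: "dddgm", rotate left by 1
First 1 characters: "d"
Remaining characters: "ddgm"
Concatenate remaining + first: "ddgm" + "d" = "ddgmd"

ddgmd


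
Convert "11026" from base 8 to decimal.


Input: "11026" in base 8
Positional expansion:
  Digit '1' (value 1) x 8^4 = 4096
  Digit '1' (value 1) x 8^3 = 512
  Digit '0' (value 0) x 8^2 = 0
  Digit '2' (value 2) x 8^1 = 16
  Digit '6' (value 6) x 8^0 = 6
Sum = 4630

4630


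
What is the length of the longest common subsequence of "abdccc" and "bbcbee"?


LCS of "abdccc" and "bbcbee"
DP table:
           b    b    c    b    e    e
      0    0    0    0    0    0    0
  a   0    0    0    0    0    0    0
  b   0    1    1    1    1    1    1
  d   0    1    1    1    1    1    1
  c   0    1    1    2    2    2    2
  c   0    1    1    2    2    2    2
  c   0    1    1    2    2    2    2
LCS length = dp[6][6] = 2

2


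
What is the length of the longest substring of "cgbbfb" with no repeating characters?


Input: "cgbbfb"
Sliding window (track last position of each char):
  Position 0 ('c'): window [0,0] length 1 -- new best
  Position 1 ('g'): window [0,1] length 2 -- new best
  Position 2 ('b'): window [0,2] length 3 -- new best
  Position 3 ('b'): repeat (last at 2), move window start to 3
  Position 3 ('b'): window [3,3] length 1
  Position 4 ('f'): window [3,4] length 2
  Position 5 ('b'): repeat (last at 3), move window start to 4
  Position 5 ('b'): window [4,5] length 2
Longest substring with no repeats: "cgb" with length 3

3


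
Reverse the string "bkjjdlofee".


Input: bkjjdlofee
Reading characters right to left:
  Position 9: 'e'
  Position 8: 'e'
  Position 7: 'f'
  Position 6: 'o'
  Position 5: 'l'
  Position 4: 'd'
  Position 3: 'j'
  Position 2: 'j'
  Position 1: 'k'
  Position 0: 'b'
Reversed: eefoldjjkb

eefoldjjkb


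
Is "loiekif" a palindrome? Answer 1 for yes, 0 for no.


Input: loiekif
Reversed: fikeiol
  Compare pos 0 ('l') with pos 6 ('f'): MISMATCH
  Compare pos 1 ('o') with pos 5 ('i'): MISMATCH
  Compare pos 2 ('i') with pos 4 ('k'): MISMATCH
Result: not a palindrome

0


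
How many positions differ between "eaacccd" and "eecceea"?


Comparing "eaacccd" and "eecceea" position by position:
  Position 0: 'e' vs 'e' => same
  Position 1: 'a' vs 'e' => DIFFER
  Position 2: 'a' vs 'c' => DIFFER
  Position 3: 'c' vs 'c' => same
  Position 4: 'c' vs 'e' => DIFFER
  Position 5: 'c' vs 'e' => DIFFER
  Position 6: 'd' vs 'a' => DIFFER
Positions that differ: 5

5


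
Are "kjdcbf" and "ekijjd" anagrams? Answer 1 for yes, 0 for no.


Strings: "kjdcbf", "ekijjd"
Sorted first:  bcdfjk
Sorted second: deijjk
Differ at position 0: 'b' vs 'd' => not anagrams

0


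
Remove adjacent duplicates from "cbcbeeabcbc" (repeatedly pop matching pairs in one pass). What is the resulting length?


Input: cbcbeeabcbc
Stack-based adjacent duplicate removal:
  Read 'c': push. Stack: c
  Read 'b': push. Stack: cb
  Read 'c': push. Stack: cbc
  Read 'b': push. Stack: cbcb
  Read 'e': push. Stack: cbcbe
  Read 'e': matches stack top 'e' => pop. Stack: cbcb
  Read 'a': push. Stack: cbcba
  Read 'b': push. Stack: cbcbab
  Read 'c': push. Stack: cbcbabc
  Read 'b': push. Stack: cbcbabcb
  Read 'c': push. Stack: cbcbabcbc
Final stack: "cbcbabcbc" (length 9)

9


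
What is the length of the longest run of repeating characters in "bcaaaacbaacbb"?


Input: "bcaaaacbaacbb"
Scanning for longest run:
  Position 1 ('c'): new char, reset run to 1
  Position 2 ('a'): new char, reset run to 1
  Position 3 ('a'): continues run of 'a', length=2
  Position 4 ('a'): continues run of 'a', length=3
  Position 5 ('a'): continues run of 'a', length=4
  Position 6 ('c'): new char, reset run to 1
  Position 7 ('b'): new char, reset run to 1
  Position 8 ('a'): new char, reset run to 1
  Position 9 ('a'): continues run of 'a', length=2
  Position 10 ('c'): new char, reset run to 1
  Position 11 ('b'): new char, reset run to 1
  Position 12 ('b'): continues run of 'b', length=2
Longest run: 'a' with length 4

4


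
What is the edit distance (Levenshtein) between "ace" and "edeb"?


Computing edit distance: "ace" -> "edeb"
DP table:
           e    d    e    b
      0    1    2    3    4
  a   1    1    2    3    4
  c   2    2    2    3    4
  e   3    2    3    2    3
Edit distance = dp[3][4] = 3

3


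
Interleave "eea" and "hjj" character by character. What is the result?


Interleaving "eea" and "hjj":
  Position 0: 'e' from first, 'h' from second => "eh"
  Position 1: 'e' from first, 'j' from second => "ej"
  Position 2: 'a' from first, 'j' from second => "aj"
Result: ehejaj

ehejaj


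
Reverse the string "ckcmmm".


Input: ckcmmm
Reading characters right to left:
  Position 5: 'm'
  Position 4: 'm'
  Position 3: 'm'
  Position 2: 'c'
  Position 1: 'k'
  Position 0: 'c'
Reversed: mmmckc

mmmckc


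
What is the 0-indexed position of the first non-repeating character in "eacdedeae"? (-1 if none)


Input: eacdedeae
Character frequencies:
  'a': 2
  'c': 1
  'd': 2
  'e': 4
Scanning left to right for freq == 1:
  Position 0 ('e'): freq=4, skip
  Position 1 ('a'): freq=2, skip
  Position 2 ('c'): unique! => answer = 2

2


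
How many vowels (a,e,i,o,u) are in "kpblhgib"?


Input: kpblhgib
Checking each character:
  'k' at position 0: consonant
  'p' at position 1: consonant
  'b' at position 2: consonant
  'l' at position 3: consonant
  'h' at position 4: consonant
  'g' at position 5: consonant
  'i' at position 6: vowel (running total: 1)
  'b' at position 7: consonant
Total vowels: 1

1


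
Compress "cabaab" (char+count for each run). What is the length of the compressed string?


Input: cabaab
Runs:
  'c' x 1 => "c1"
  'a' x 1 => "a1"
  'b' x 1 => "b1"
  'a' x 2 => "a2"
  'b' x 1 => "b1"
Compressed: "c1a1b1a2b1"
Compressed length: 10

10


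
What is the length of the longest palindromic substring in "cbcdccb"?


Input: "cbcdccb"
Checking substrings for palindromes:
  [0:3] "cbc" (len 3) => palindrome
  [2:5] "cdc" (len 3) => palindrome
  [4:6] "cc" (len 2) => palindrome
Longest palindromic substring: "cbc" with length 3

3


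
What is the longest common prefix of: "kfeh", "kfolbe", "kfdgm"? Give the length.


Words: kfeh, kfolbe, kfdgm
  Position 0: all 'k' => match
  Position 1: all 'f' => match
  Position 2: ('e', 'o', 'd') => mismatch, stop
LCP = "kf" (length 2)

2


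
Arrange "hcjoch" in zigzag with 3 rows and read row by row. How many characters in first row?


Zigzag "hcjoch" into 3 rows:
Placing characters:
  'h' => row 0
  'c' => row 1
  'j' => row 2
  'o' => row 1
  'c' => row 0
  'h' => row 1
Rows:
  Row 0: "hc"
  Row 1: "coh"
  Row 2: "j"
First row length: 2

2


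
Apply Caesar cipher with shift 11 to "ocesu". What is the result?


Caesar cipher: shift "ocesu" by 11
  'o' (pos 14) + 11 = pos 25 = 'z'
  'c' (pos 2) + 11 = pos 13 = 'n'
  'e' (pos 4) + 11 = pos 15 = 'p'
  's' (pos 18) + 11 = pos 3 = 'd'
  'u' (pos 20) + 11 = pos 5 = 'f'
Result: znpdf

znpdf


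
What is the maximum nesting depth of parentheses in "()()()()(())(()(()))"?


Input: "()()()()(())(()(()))"
Tracking depth:
  Position 0 '(': depth becomes 1
  Position 1 ')': depth becomes 0
  Position 2 '(': depth becomes 1
  Position 3 ')': depth becomes 0
  Position 4 '(': depth becomes 1
  Position 5 ')': depth becomes 0
  Position 6 '(': depth becomes 1
  Position 7 ')': depth becomes 0
  Position 8 '(': depth becomes 1
  Position 9 '(': depth becomes 2
  Position 10 ')': depth becomes 1
  Position 11 ')': depth becomes 0
  Position 12 '(': depth becomes 1
  Position 13 '(': depth becomes 2
  Position 14 ')': depth becomes 1
  Position 15 '(': depth becomes 2
  Position 16 '(': depth becomes 3
  Position 17 ')': depth becomes 2
  Position 18 ')': depth becomes 1
  Position 19 ')': depth becomes 0
Maximum depth reached: 3

3


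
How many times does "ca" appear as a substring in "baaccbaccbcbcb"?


Searching for "ca" in "baaccbaccbcbcb"
Scanning each position:
  Position 0: "ba" => no
  Position 1: "aa" => no
  Position 2: "ac" => no
  Position 3: "cc" => no
  Position 4: "cb" => no
  Position 5: "ba" => no
  Position 6: "ac" => no
  Position 7: "cc" => no
  Position 8: "cb" => no
  Position 9: "bc" => no
  Position 10: "cb" => no
  Position 11: "bc" => no
  Position 12: "cb" => no
Total occurrences: 0

0


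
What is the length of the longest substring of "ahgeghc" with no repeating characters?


Input: "ahgeghc"
Sliding window (track last position of each char):
  Position 0 ('a'): window [0,0] length 1 -- new best
  Position 1 ('h'): window [0,1] length 2 -- new best
  Position 2 ('g'): window [0,2] length 3 -- new best
  Position 3 ('e'): window [0,3] length 4 -- new best
  Position 4 ('g'): repeat (last at 2), move window start to 3
  Position 4 ('g'): window [3,4] length 2
  Position 5 ('h'): window [3,5] length 3
  Position 6 ('c'): window [3,6] length 4
Longest substring with no repeats: "ahge" with length 4

4


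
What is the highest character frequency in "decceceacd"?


Input: decceceacd
Character counts:
  'a': 1
  'c': 4
  'd': 2
  'e': 3
Maximum frequency: 4

4


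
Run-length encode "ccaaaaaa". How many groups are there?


Input: ccaaaaaa
Scanning for consecutive runs:
  Group 1: 'c' x 2 (positions 0-1)
  Group 2: 'a' x 6 (positions 2-7)
Total groups: 2

2


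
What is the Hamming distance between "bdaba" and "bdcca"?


Comparing "bdaba" and "bdcca" position by position:
  Position 0: 'b' vs 'b' => same
  Position 1: 'd' vs 'd' => same
  Position 2: 'a' vs 'c' => differ
  Position 3: 'b' vs 'c' => differ
  Position 4: 'a' vs 'a' => same
Total differences (Hamming distance): 2

2


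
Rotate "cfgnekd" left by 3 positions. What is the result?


Input: "cfgnekd", rotate left by 3
First 3 characters: "cfg"
Remaining characters: "nekd"
Concatenate remaining + first: "nekd" + "cfg" = "nekdcfg"

nekdcfg


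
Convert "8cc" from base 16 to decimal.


Input: "8cc" in base 16
Positional expansion:
  Digit '8' (value 8) x 16^2 = 2048
  Digit 'c' (value 12) x 16^1 = 192
  Digit 'c' (value 12) x 16^0 = 12
Sum = 2252

2252


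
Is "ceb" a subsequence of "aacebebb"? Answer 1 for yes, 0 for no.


Check if "ceb" is a subsequence of "aacebebb"
Greedy scan:
  Position 0 ('a'): no match needed
  Position 1 ('a'): no match needed
  Position 2 ('c'): matches sub[0] = 'c'
  Position 3 ('e'): matches sub[1] = 'e'
  Position 4 ('b'): matches sub[2] = 'b'
  Position 5 ('e'): no match needed
  Position 6 ('b'): no match needed
  Position 7 ('b'): no match needed
All 3 characters matched => is a subsequence

1


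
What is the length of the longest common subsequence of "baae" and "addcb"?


LCS of "baae" and "addcb"
DP table:
           a    d    d    c    b
      0    0    0    0    0    0
  b   0    0    0    0    0    1
  a   0    1    1    1    1    1
  a   0    1    1    1    1    1
  e   0    1    1    1    1    1
LCS length = dp[4][5] = 1

1


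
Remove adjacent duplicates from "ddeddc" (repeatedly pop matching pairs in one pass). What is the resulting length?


Input: ddeddc
Stack-based adjacent duplicate removal:
  Read 'd': push. Stack: d
  Read 'd': matches stack top 'd' => pop. Stack: (empty)
  Read 'e': push. Stack: e
  Read 'd': push. Stack: ed
  Read 'd': matches stack top 'd' => pop. Stack: e
  Read 'c': push. Stack: ec
Final stack: "ec" (length 2)

2


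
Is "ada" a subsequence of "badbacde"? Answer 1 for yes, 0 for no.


Check if "ada" is a subsequence of "badbacde"
Greedy scan:
  Position 0 ('b'): no match needed
  Position 1 ('a'): matches sub[0] = 'a'
  Position 2 ('d'): matches sub[1] = 'd'
  Position 3 ('b'): no match needed
  Position 4 ('a'): matches sub[2] = 'a'
  Position 5 ('c'): no match needed
  Position 6 ('d'): no match needed
  Position 7 ('e'): no match needed
All 3 characters matched => is a subsequence

1


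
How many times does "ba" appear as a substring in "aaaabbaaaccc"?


Searching for "ba" in "aaaabbaaaccc"
Scanning each position:
  Position 0: "aa" => no
  Position 1: "aa" => no
  Position 2: "aa" => no
  Position 3: "ab" => no
  Position 4: "bb" => no
  Position 5: "ba" => MATCH
  Position 6: "aa" => no
  Position 7: "aa" => no
  Position 8: "ac" => no
  Position 9: "cc" => no
  Position 10: "cc" => no
Total occurrences: 1

1


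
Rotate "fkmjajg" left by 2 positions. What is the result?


Input: "fkmjajg", rotate left by 2
First 2 characters: "fk"
Remaining characters: "mjajg"
Concatenate remaining + first: "mjajg" + "fk" = "mjajgfk"

mjajgfk


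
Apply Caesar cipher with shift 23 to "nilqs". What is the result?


Caesar cipher: shift "nilqs" by 23
  'n' (pos 13) + 23 = pos 10 = 'k'
  'i' (pos 8) + 23 = pos 5 = 'f'
  'l' (pos 11) + 23 = pos 8 = 'i'
  'q' (pos 16) + 23 = pos 13 = 'n'
  's' (pos 18) + 23 = pos 15 = 'p'
Result: kfinp

kfinp


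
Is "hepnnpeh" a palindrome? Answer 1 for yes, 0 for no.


Input: hepnnpeh
Reversed: hepnnpeh
  Compare pos 0 ('h') with pos 7 ('h'): match
  Compare pos 1 ('e') with pos 6 ('e'): match
  Compare pos 2 ('p') with pos 5 ('p'): match
  Compare pos 3 ('n') with pos 4 ('n'): match
Result: palindrome

1


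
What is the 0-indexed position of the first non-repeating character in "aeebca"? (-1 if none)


Input: aeebca
Character frequencies:
  'a': 2
  'b': 1
  'c': 1
  'e': 2
Scanning left to right for freq == 1:
  Position 0 ('a'): freq=2, skip
  Position 1 ('e'): freq=2, skip
  Position 2 ('e'): freq=2, skip
  Position 3 ('b'): unique! => answer = 3

3


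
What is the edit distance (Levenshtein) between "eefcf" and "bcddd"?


Computing edit distance: "eefcf" -> "bcddd"
DP table:
           b    c    d    d    d
      0    1    2    3    4    5
  e   1    1    2    3    4    5
  e   2    2    2    3    4    5
  f   3    3    3    3    4    5
  c   4    4    3    4    4    5
  f   5    5    4    4    5    5
Edit distance = dp[5][5] = 5

5


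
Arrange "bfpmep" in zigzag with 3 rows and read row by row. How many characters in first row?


Zigzag "bfpmep" into 3 rows:
Placing characters:
  'b' => row 0
  'f' => row 1
  'p' => row 2
  'm' => row 1
  'e' => row 0
  'p' => row 1
Rows:
  Row 0: "be"
  Row 1: "fmp"
  Row 2: "p"
First row length: 2

2


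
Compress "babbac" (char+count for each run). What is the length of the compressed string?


Input: babbac
Runs:
  'b' x 1 => "b1"
  'a' x 1 => "a1"
  'b' x 2 => "b2"
  'a' x 1 => "a1"
  'c' x 1 => "c1"
Compressed: "b1a1b2a1c1"
Compressed length: 10

10


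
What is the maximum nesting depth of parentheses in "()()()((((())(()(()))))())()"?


Input: "()()()((((())(()(()))))())()"
Tracking depth:
  Position 0 '(': depth becomes 1
  Position 1 ')': depth becomes 0
  Position 2 '(': depth becomes 1
  Position 3 ')': depth becomes 0
  Position 4 '(': depth becomes 1
  Position 5 ')': depth becomes 0
  Position 6 '(': depth becomes 1
  Position 7 '(': depth becomes 2
  Position 8 '(': depth becomes 3
  Position 9 '(': depth becomes 4
  Position 10 '(': depth becomes 5
  Position 11 ')': depth becomes 4
  Position 12 ')': depth becomes 3
  Position 13 '(': depth becomes 4
  Position 14 '(': depth becomes 5
  Position 15 ')': depth becomes 4
  Position 16 '(': depth becomes 5
  Position 17 '(': depth becomes 6
  Position 18 ')': depth becomes 5
  Position 19 ')': depth becomes 4
  Position 20 ')': depth becomes 3
  Position 21 ')': depth becomes 2
  Position 22 ')': depth becomes 1
  Position 23 '(': depth becomes 2
  Position 24 ')': depth becomes 1
  Position 25 ')': depth becomes 0
  Position 26 '(': depth becomes 1
  Position 27 ')': depth becomes 0
Maximum depth reached: 6

6


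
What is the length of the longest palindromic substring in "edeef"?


Input: "edeef"
Checking substrings for palindromes:
  [0:3] "ede" (len 3) => palindrome
  [2:4] "ee" (len 2) => palindrome
Longest palindromic substring: "ede" with length 3

3


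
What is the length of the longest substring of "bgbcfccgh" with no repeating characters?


Input: "bgbcfccgh"
Sliding window (track last position of each char):
  Position 0 ('b'): window [0,0] length 1 -- new best
  Position 1 ('g'): window [0,1] length 2 -- new best
  Position 2 ('b'): repeat (last at 0), move window start to 1
  Position 2 ('b'): window [1,2] length 2
  Position 3 ('c'): window [1,3] length 3 -- new best
  Position 4 ('f'): window [1,4] length 4 -- new best
  Position 5 ('c'): repeat (last at 3), move window start to 4
  Position 5 ('c'): window [4,5] length 2
  Position 6 ('c'): repeat (last at 5), move window start to 6
  Position 6 ('c'): window [6,6] length 1
  Position 7 ('g'): window [6,7] length 2
  Position 8 ('h'): window [6,8] length 3
Longest substring with no repeats: "gbcf" with length 4

4


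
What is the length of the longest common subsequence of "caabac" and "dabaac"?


LCS of "caabac" and "dabaac"
DP table:
           d    a    b    a    a    c
      0    0    0    0    0    0    0
  c   0    0    0    0    0    0    1
  a   0    0    1    1    1    1    1
  a   0    0    1    1    2    2    2
  b   0    0    1    2    2    2    2
  a   0    0    1    2    3    3    3
  c   0    0    1    2    3    3    4
LCS length = dp[6][6] = 4

4
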